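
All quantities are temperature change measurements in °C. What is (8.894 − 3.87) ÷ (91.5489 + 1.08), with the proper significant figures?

8.894 − 3.87 = 5.024, limited to 2 d.p. → 3 s.f.; 91.5489 + 1.08 = 92.6289, limited to 2 d.p. → 4 s.f.
Carrying full precision, 5.024 ÷ 92.6289 = 0.054237932222…; keep min(3, 4) = 3 s.f.
Rounded to 3 significant figures: 0.0542.

0.0542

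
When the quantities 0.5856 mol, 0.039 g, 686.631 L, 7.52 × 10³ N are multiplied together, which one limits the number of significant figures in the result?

0.5856 mol → 4 s.f.; 0.039 g → 2 s.f.; 686.631 L → 6 s.f.; 7.52 × 10³ N → 3 s.f.
The fewest is 2 significant figures, from 0.039 g.

0.039 g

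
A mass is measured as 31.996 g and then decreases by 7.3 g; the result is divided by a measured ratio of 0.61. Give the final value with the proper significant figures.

31.996 g − 7.3 g = 24.696 g; the difference is limited to 1 decimal place (3 s.f.).
Carrying full precision, 24.696 ÷ 0.61 = 40.4852459016… g; 0.61 has 2 s.f., so the result keeps min(3, 2) = 2 s.f.
Rounded to 2 significant figures: 40. g.

40. g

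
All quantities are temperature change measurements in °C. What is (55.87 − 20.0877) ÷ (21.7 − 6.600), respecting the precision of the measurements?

2.37

55.87 − 20.0877 = 35.7823, limited to 2 d.p. → 4 s.f.; 21.7 − 6.600 = 15.100, limited to 1 d.p. → 3 s.f.
Carrying full precision, 35.7823 ÷ 15.100 = 2.36968874172…; keep min(4, 3) = 3 s.f.
Rounded to 3 significant figures: 2.37.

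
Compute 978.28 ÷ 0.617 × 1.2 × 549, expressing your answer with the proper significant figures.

1.0 × 10⁶

978.28 ÷ 0.617 × 1.2 × 549 = 1044555.6953…
Multiplication/division keeps the fewest significant figures: 978.28 → 5 s.f., 0.617 → 3 s.f., 1.2 → 2 s.f., 549 → 3 s.f.; limit is 2.
Rounded to 2 significant figures: 1.0 × 10⁶.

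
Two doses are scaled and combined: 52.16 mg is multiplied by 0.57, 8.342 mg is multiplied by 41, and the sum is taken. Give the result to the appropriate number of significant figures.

3.7 × 10^2 mg

52.16 × 0.57 = 29.7312 → 3.0 × 10^1 mg (2 s.f., last digit at the 10^0 place).
8.342 × 41 = 342.022 → 3.4 × 10^2 mg (2 s.f., last digit at the 10^1 place).
Sum: 371.7532 mg; keep the coarser place, 10^1.
Result: 3.7 × 10^2 mg.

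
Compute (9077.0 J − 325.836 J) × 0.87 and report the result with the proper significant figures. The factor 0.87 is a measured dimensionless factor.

9077.0 J − 325.836 J = 8751.164 J; the difference is limited to 1 decimal place (5 s.f.).
Carrying full precision, 8751.164 × 0.87 = 7613.51268 J; 0.87 has 2 s.f., so the result keeps min(5, 2) = 2 s.f.
Rounded to 2 significant figures: 7.6 × 10^3 J.

7.6 × 10^3 J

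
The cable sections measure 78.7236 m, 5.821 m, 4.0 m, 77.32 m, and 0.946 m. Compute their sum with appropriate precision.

78.7236 m + 5.821 m + 4.0 m + 77.32 m + 0.946 m = 166.8106 m.
Addition/subtraction keeps the fewest decimal places: 78.7236 → 4 decimal places, 5.821 → 3 decimal places, 4.0 → 1 decimal place, 77.32 → 2 decimal places, 0.946 → 3 decimal places; limit is 1.
Rounded to 1 decimal place: 166.8 m.

166.8 m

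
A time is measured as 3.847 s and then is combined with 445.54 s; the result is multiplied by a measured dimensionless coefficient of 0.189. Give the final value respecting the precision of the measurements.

84.9 s

3.847 s + 445.54 s = 449.387 s; the sum is limited to 2 decimal places (5 s.f.).
Carrying full precision, 449.387 × 0.189 = 84.934143 s; 0.189 has 3 s.f., so the result keeps min(5, 3) = 3 s.f.
Rounded to 3 significant figures: 84.9 s.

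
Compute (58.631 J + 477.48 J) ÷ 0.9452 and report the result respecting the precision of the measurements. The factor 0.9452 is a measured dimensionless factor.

567.2 J

58.631 J + 477.48 J = 536.111 J; the sum is limited to 2 decimal places (5 s.f.).
Carrying full precision, 536.111 ÷ 0.9452 = 567.193186627… J; 0.9452 has 4 s.f., so the result keeps min(5, 4) = 4 s.f.
Rounded to 4 significant figures: 567.2 J.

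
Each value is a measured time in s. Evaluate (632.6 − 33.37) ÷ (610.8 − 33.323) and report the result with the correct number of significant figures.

632.6 − 33.37 = 599.23, limited to 1 d.p. → 4 s.f.; 610.8 − 33.323 = 577.477, limited to 1 d.p. → 4 s.f.
Carrying full precision, 599.23 ÷ 577.477 = 1.03766903271…; keep min(4, 4) = 4 s.f.
Rounded to 4 significant figures: 1.038.

1.038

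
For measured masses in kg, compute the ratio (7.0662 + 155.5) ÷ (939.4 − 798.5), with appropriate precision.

7.0662 + 155.5 = 162.5662, limited to 1 d.p. → 4 s.f.; 939.4 − 798.5 = 140.9, limited to 1 d.p. → 4 s.f.
Carrying full precision, 162.5662 ÷ 140.9 = 1.15377004968…; keep min(4, 4) = 4 s.f.
Rounded to 4 significant figures: 1.154.

1.154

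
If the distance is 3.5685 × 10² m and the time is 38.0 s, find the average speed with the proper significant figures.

average speed = 3.5685 × 10² m ÷ 38.0 s = 9.39078947368… m/s.
3.5685 × 10² has 5 significant figures; 38.0 has 3.
Division/multiplication keeps the fewest: 3 significant figures.
Rounded: 9.39 m/s.

9.39 m/s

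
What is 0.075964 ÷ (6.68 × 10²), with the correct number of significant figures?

0.075964 ÷ (6.68 × 10²) = 0.000113718562874…
Multiplication/division keeps the fewest significant figures: 0.075964 → 5 s.f., 6.68 × 10² → 3 s.f.; limit is 3.
Rounded to 3 significant figures: 1.14 × 10⁻⁴.

1.14 × 10⁻⁴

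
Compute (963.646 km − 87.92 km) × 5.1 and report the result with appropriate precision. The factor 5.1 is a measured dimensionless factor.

963.646 km − 87.92 km = 875.726 km; the difference is limited to 2 decimal places (5 s.f.).
Carrying full precision, 875.726 × 5.1 = 4466.2026 km; 5.1 has 2 s.f., so the result keeps min(5, 2) = 2 s.f.
Rounded to 2 significant figures: 4.5 × 10³ km.

4.5 × 10³ km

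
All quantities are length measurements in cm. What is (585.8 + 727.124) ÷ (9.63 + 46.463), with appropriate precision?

23.41

585.8 + 727.124 = 1312.924, limited to 1 d.p. → 5 s.f.; 9.63 + 46.463 = 56.093, limited to 2 d.p. → 4 s.f.
Carrying full precision, 1312.924 ÷ 56.093 = 23.4062004172…; keep min(5, 4) = 4 s.f.
Rounded to 4 significant figures: 23.41.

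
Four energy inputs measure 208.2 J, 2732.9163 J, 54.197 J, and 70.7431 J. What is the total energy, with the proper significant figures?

3066.1 J

208.2 J + 2732.9163 J + 54.197 J + 70.7431 J = 3066.0564 J.
Addition/subtraction keeps the fewest decimal places: 208.2 → 1 decimal place, 2732.9163 → 4 decimal places, 54.197 → 3 decimal places, 70.7431 → 4 decimal places; limit is 1.
Rounded to 1 decimal place: 3066.1 J.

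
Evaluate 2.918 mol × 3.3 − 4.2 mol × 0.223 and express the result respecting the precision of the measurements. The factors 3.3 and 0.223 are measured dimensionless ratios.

8.7 mol

2.918 × 3.3 = 9.6294 → 9.6 mol (2 s.f., last digit at the 10^-1 place).
4.2 × 0.223 = 0.9366 → 0.94 mol (2 s.f., last digit at the 10^-2 place).
Difference: 8.6928 mol; keep the coarser place, 10^-1.
Result: 8.7 mol.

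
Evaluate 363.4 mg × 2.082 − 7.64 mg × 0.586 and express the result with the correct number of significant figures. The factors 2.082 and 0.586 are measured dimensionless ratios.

752.1 mg

363.4 × 2.082 = 756.5988 → 7.566 × 10² mg (4 s.f., last digit at the 10^-1 place).
7.64 × 0.586 = 4.47704 → 4.48 mg (3 s.f., last digit at the 10^-2 place).
Difference: 752.12176 mg; keep the coarser place, 10^-1.
Result: 752.1 mg.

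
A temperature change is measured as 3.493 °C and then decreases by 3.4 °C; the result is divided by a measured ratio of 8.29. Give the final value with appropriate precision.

3.493 °C − 3.4 °C = 0.093 °C; the difference is limited to 1 decimal place (1 s.f.).
Carrying full precision, 0.093 ÷ 8.29 = 0.0112183353438… °C; 8.29 has 3 s.f., so the result keeps min(1, 3) = 1 s.f.
Rounded to 1 significant figure: 0.01 °C.

0.01 °C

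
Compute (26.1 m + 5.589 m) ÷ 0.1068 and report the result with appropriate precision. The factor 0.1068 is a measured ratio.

26.1 m + 5.589 m = 31.689 m; the sum is limited to 1 decimal place (3 s.f.).
Carrying full precision, 31.689 ÷ 0.1068 = 296.713483146… m; 0.1068 has 4 s.f., so the result keeps min(3, 4) = 3 s.f.
Rounded to 3 significant figures: 2.97 × 10² m.

2.97 × 10² m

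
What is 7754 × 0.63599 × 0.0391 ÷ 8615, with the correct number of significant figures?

7754 × 0.63599 × 0.0391 ÷ 8615 = 0.0223819313507…
Multiplication/division keeps the fewest significant figures: 7754 → 4 s.f., 0.63599 → 5 s.f., 0.0391 → 3 s.f., 8615 → 4 s.f.; limit is 3.
Rounded to 3 significant figures: 2.24 × 10^-2.

2.24 × 10^-2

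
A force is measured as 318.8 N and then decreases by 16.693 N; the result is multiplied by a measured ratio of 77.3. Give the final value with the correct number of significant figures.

2.34 × 10^4 N

318.8 N − 16.693 N = 302.107 N; the difference is limited to 1 decimal place (4 s.f.).
Carrying full precision, 302.107 × 77.3 = 23352.8711 N; 77.3 has 3 s.f., so the result keeps min(4, 3) = 3 s.f.
Rounded to 3 significant figures: 2.34 × 10^4 N.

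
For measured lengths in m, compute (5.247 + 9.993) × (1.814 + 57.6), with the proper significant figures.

5.247 + 9.993 = 15.240, limited to 3 d.p. → 5 s.f.; 1.814 + 57.6 = 59.414, limited to 1 d.p. → 3 s.f.
Carrying full precision, 15.240 × 59.414 = 905.46936; keep min(5, 3) = 3 s.f.
Rounded to 3 significant figures: 905 m².

905 m²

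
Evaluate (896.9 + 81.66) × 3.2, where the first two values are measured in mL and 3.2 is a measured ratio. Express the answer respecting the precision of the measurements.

896.9 mL + 81.66 mL = 978.56 mL; the sum is limited to 1 decimal place (4 s.f.).
Carrying full precision, 978.56 × 3.2 = 3131.392 mL; 3.2 has 2 s.f., so the result keeps min(4, 2) = 2 s.f.
Rounded to 2 significant figures: 3.1 × 10^3 mL.

3.1 × 10^3 mL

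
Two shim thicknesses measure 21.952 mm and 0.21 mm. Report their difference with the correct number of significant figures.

21.952 mm − 0.21 mm = 21.742 mm.
Addition/subtraction keeps the fewest decimal places: 21.952 → 3 decimal places, 0.21 → 2 decimal places; limit is 2.
Rounded to 2 decimal places: 21.74 mm.

21.74 mm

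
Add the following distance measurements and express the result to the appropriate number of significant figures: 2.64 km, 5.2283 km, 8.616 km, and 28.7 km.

2.64 km + 5.2283 km + 8.616 km + 28.7 km = 45.1843 km.
Addition/subtraction keeps the fewest decimal places: 2.64 → 2 decimal places, 5.2283 → 4 decimal places, 8.616 → 3 decimal places, 28.7 → 1 decimal place; limit is 1.
Rounded to 1 decimal place: 45.2 km.

45.2 km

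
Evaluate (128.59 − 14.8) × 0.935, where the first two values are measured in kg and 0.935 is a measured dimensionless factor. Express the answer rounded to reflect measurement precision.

106 kg

128.59 kg − 14.8 kg = 113.79 kg; the difference is limited to 1 decimal place (4 s.f.).
Carrying full precision, 113.79 × 0.935 = 106.39365 kg; 0.935 has 3 s.f., so the result keeps min(4, 3) = 3 s.f.
Rounded to 3 significant figures: 106 kg.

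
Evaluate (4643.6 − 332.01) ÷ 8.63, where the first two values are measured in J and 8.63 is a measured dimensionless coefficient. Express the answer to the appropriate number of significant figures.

4643.6 J − 332.01 J = 4311.59 J; the difference is limited to 1 decimal place (5 s.f.).
Carrying full precision, 4311.59 ÷ 8.63 = 499.604866744… J; 8.63 has 3 s.f., so the result keeps min(5, 3) = 3 s.f.
Rounded to 3 significant figures: 5.00 × 10² J.

5.00 × 10² J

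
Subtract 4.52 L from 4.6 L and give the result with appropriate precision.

4.6 L − 4.52 L = 0.08 L.
Addition/subtraction keeps the fewest decimal places: 4.6 → 1 decimal place, 4.52 → 2 decimal places; limit is 1.
Rounded to 1 decimal place: 0.1 L.

0.1 L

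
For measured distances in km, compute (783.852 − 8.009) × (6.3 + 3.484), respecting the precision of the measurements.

783.852 − 8.009 = 775.843, limited to 3 d.p. → 6 s.f.; 6.3 + 3.484 = 9.784, limited to 1 d.p. → 2 s.f.
Carrying full precision, 775.843 × 9.784 = 7590.847912; keep min(6, 2) = 2 s.f.
Rounded to 2 significant figures: 7.6 × 10^3 km².

7.6 × 10^3 km²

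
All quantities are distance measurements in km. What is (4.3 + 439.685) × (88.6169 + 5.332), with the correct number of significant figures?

4.171 × 10^4 km²

4.3 + 439.685 = 443.985, limited to 1 d.p. → 4 s.f.; 88.6169 + 5.332 = 93.9489, limited to 3 d.p. → 5 s.f.
Carrying full precision, 443.985 × 93.9489 = 41711.9023665; keep min(4, 5) = 4 s.f.
Rounded to 4 significant figures: 4.171 × 10^4 km².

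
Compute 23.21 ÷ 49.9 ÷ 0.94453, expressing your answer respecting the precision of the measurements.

23.21 ÷ 49.9 ÷ 0.94453 = 0.492446254244…
Multiplication/division keeps the fewest significant figures: 23.21 → 4 s.f., 49.9 → 3 s.f., 0.94453 → 5 s.f.; limit is 3.
Rounded to 3 significant figures: 0.492.

0.492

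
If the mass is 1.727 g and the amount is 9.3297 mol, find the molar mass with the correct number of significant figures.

molar mass = 1.727 g ÷ 9.3297 mol = 0.185107774098… g/mol.
1.727 has 4 significant figures; 9.3297 has 5.
Division/multiplication keeps the fewest: 4 significant figures.
Rounded: 0.1851 g/mol.

0.1851 g/mol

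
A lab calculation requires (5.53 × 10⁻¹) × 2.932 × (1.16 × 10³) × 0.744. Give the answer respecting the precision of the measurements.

1.40 × 10³

(5.53 × 10⁻¹) × 2.932 × (1.16 × 10³) × 0.744 = 1399.32960384
Multiplication/division keeps the fewest significant figures: 5.53 × 10⁻¹ → 3 s.f., 2.932 → 4 s.f., 1.16 × 10³ → 3 s.f., 0.744 → 3 s.f.; limit is 3.
Rounded to 3 significant figures: 1.40 × 10³.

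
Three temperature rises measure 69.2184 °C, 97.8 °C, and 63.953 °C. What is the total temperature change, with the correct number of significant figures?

231.0 °C

69.2184 °C + 97.8 °C + 63.953 °C = 230.9714 °C.
Addition/subtraction keeps the fewest decimal places: 69.2184 → 4 decimal places, 97.8 → 1 decimal place, 63.953 → 3 decimal places; limit is 1.
Rounded to 1 decimal place: 231.0 °C.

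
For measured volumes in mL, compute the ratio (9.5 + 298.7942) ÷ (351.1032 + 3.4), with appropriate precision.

0.8697

9.5 + 298.7942 = 308.2942, limited to 1 d.p. → 4 s.f.; 351.1032 + 3.4 = 354.5032, limited to 1 d.p. → 4 s.f.
Carrying full precision, 308.2942 ÷ 354.5032 = 0.869651388196…; keep min(4, 4) = 4 s.f.
Rounded to 4 significant figures: 0.8697.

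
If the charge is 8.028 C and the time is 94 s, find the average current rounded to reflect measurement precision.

average current = 8.028 C ÷ 94 s = 0.0854042553191… A.
8.028 has 4 significant figures; 94 has 2.
Division/multiplication keeps the fewest: 2 significant figures.
Rounded: 0.085 A.

0.085 A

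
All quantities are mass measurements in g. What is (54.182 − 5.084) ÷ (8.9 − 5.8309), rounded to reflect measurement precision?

16

54.182 − 5.084 = 49.098, limited to 3 d.p. → 5 s.f.; 8.9 − 5.8309 = 3.0691, limited to 1 d.p. → 2 s.f.
Carrying full precision, 49.098 ÷ 3.0691 = 15.997523704…; keep min(5, 2) = 2 s.f.
Rounded to 2 significant figures: 16.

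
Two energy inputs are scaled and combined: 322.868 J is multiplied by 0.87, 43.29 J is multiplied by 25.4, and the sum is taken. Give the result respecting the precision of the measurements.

1.38 × 10^3 J

322.868 × 0.87 = 280.89516 → 2.8 × 10^2 J (2 s.f., last digit at the 10^1 place).
43.29 × 25.4 = 1099.566 → 1.10 × 10^3 J (3 s.f., last digit at the 10^1 place).
Sum: 1380.46116 J; keep the coarser place, 10^1.
Result: 1.38 × 10^3 J.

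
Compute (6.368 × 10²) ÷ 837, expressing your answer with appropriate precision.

(6.368 × 10²) ÷ 837 = 0.760812425329…
Multiplication/division keeps the fewest significant figures: 6.368 × 10² → 4 s.f., 837 → 3 s.f.; limit is 3.
Rounded to 3 significant figures: 7.61 × 10⁻¹.

7.61 × 10⁻¹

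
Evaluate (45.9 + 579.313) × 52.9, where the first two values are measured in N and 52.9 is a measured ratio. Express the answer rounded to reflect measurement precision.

3.31 × 10^4 N

45.9 N + 579.313 N = 625.213 N; the sum is limited to 1 decimal place (4 s.f.).
Carrying full precision, 625.213 × 52.9 = 33073.7677 N; 52.9 has 3 s.f., so the result keeps min(4, 3) = 3 s.f.
Rounded to 3 significant figures: 3.31 × 10^4 N.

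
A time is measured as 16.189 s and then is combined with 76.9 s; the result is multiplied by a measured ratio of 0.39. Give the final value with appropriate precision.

16.189 s + 76.9 s = 93.089 s; the sum is limited to 1 decimal place (3 s.f.).
Carrying full precision, 93.089 × 0.39 = 36.30471 s; 0.39 has 2 s.f., so the result keeps min(3, 2) = 2 s.f.
Rounded to 2 significant figures: 36 s.

36 s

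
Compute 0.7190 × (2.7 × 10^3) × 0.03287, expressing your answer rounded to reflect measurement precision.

64

0.7190 × (2.7 × 10^3) × 0.03287 = 63.810531
Multiplication/division keeps the fewest significant figures: 0.7190 → 4 s.f., 2.7 × 10^3 → 2 s.f., 0.03287 → 4 s.f.; limit is 2.
Rounded to 2 significant figures: 64.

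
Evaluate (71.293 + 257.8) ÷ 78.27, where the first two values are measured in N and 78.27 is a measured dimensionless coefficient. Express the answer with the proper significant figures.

4.205 N

71.293 N + 257.8 N = 329.093 N; the sum is limited to 1 decimal place (4 s.f.).
Carrying full precision, 329.093 ÷ 78.27 = 4.20458668711… N; 78.27 has 4 s.f., so the result keeps min(4, 4) = 4 s.f.
Rounded to 4 significant figures: 4.205 N.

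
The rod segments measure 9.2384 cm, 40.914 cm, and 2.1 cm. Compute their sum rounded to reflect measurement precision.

9.2384 cm + 40.914 cm + 2.1 cm = 52.2524 cm.
Addition/subtraction keeps the fewest decimal places: 9.2384 → 4 decimal places, 40.914 → 3 decimal places, 2.1 → 1 decimal place; limit is 1.
Rounded to 1 decimal place: 52.3 cm.

52.3 cm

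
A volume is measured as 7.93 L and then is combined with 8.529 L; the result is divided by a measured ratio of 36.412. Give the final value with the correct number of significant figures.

0.4520 L

7.93 L + 8.529 L = 16.459 L; the sum is limited to 2 decimal places (4 s.f.).
Carrying full precision, 16.459 ÷ 36.412 = 0.452021311655… L; 36.412 has 5 s.f., so the result keeps min(4, 5) = 4 s.f.
Rounded to 4 significant figures: 0.4520 L.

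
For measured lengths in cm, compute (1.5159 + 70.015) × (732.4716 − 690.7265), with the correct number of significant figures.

1.5159 + 70.015 = 71.5309, limited to 3 d.p. → 5 s.f.; 732.4716 − 690.7265 = 41.7451, limited to 4 d.p. → 6 s.f.
Carrying full precision, 71.5309 × 41.7451 = 2986.06457359; keep min(5, 6) = 5 s.f.
Rounded to 5 significant figures: 2986.1 cm².

2986.1 cm²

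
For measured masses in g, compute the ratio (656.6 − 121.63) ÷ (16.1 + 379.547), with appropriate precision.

656.6 − 121.63 = 534.97, limited to 1 d.p. → 4 s.f.; 16.1 + 379.547 = 395.647, limited to 1 d.p. → 4 s.f.
Carrying full precision, 534.97 ÷ 395.647 = 1.35213965985…; keep min(4, 4) = 4 s.f.
Rounded to 4 significant figures: 1.352.

1.352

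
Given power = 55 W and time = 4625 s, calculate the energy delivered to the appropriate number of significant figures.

2.5 × 10⁵ J

energy delivered = 55 W × 4625 s = 254375 J.
55 has 2 significant figures; 4625 has 4.
Division/multiplication keeps the fewest: 2 significant figures.
Rounded: 2.5 × 10⁵ J.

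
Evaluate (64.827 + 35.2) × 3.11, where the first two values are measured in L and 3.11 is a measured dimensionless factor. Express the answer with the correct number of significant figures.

311 L

64.827 L + 35.2 L = 100.027 L; the sum is limited to 1 decimal place (4 s.f.).
Carrying full precision, 100.027 × 3.11 = 311.08397 L; 3.11 has 3 s.f., so the result keeps min(4, 3) = 3 s.f.
Rounded to 3 significant figures: 311 L.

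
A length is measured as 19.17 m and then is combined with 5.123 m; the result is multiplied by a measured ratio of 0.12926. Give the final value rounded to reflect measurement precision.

19.17 m + 5.123 m = 24.293 m; the sum is limited to 2 decimal places (4 s.f.).
Carrying full precision, 24.293 × 0.12926 = 3.14011318 m; 0.12926 has 5 s.f., so the result keeps min(4, 5) = 4 s.f.
Rounded to 4 significant figures: 3.140 m.

3.140 m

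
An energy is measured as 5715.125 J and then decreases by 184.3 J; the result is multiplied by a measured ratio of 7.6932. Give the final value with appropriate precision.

5715.125 J − 184.3 J = 5530.825 J; the difference is limited to 1 decimal place (5 s.f.).
Carrying full precision, 5530.825 × 7.6932 = 42549.74289 J; 7.6932 has 5 s.f., so the result keeps min(5, 5) = 5 s.f.
Rounded to 5 significant figures: 4.2550 × 10⁴ J.

4.2550 × 10⁴ J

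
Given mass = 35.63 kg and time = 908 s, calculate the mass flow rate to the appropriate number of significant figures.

0.0392 kg/s

mass flow rate = 35.63 kg ÷ 908 s = 0.0392400881057… kg/s.
35.63 has 4 significant figures; 908 has 3.
Division/multiplication keeps the fewest: 3 significant figures.
Rounded: 0.0392 kg/s.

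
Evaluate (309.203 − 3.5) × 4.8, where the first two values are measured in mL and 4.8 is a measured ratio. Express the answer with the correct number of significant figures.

1.5 × 10³ mL

309.203 mL − 3.5 mL = 305.703 mL; the difference is limited to 1 decimal place (4 s.f.).
Carrying full precision, 305.703 × 4.8 = 1467.3744 mL; 4.8 has 2 s.f., so the result keeps min(4, 2) = 2 s.f.
Rounded to 2 significant figures: 1.5 × 10³ mL.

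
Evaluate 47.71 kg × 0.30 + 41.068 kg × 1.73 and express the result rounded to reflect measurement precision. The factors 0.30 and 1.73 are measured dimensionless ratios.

85 kg

47.71 × 0.30 = 14.313 → 14 kg (2 s.f., last digit at the 10^0 place).
41.068 × 1.73 = 71.04764 → 71.0 kg (3 s.f., last digit at the 10^-1 place).
Sum: 85.36064 kg; keep the coarser place, 10^0.
Result: 85 kg.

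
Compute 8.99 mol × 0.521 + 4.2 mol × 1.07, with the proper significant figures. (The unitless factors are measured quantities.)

8.99 × 0.521 = 4.68379 → 4.68 mol (3 s.f., last digit at the 10^-2 place).
4.2 × 1.07 = 4.494 → 4.5 mol (2 s.f., last digit at the 10^-1 place).
Sum: 9.17779 mol; keep the coarser place, 10^-1.
Result: 9.2 mol.

9.2 mol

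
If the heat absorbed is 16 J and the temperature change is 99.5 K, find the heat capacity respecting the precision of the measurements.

0.16 J/K

heat capacity = 16 J ÷ 99.5 K = 0.160804020101… J/K.
16 has 2 significant figures; 99.5 has 3.
Division/multiplication keeps the fewest: 2 significant figures.
Rounded: 0.16 J/K.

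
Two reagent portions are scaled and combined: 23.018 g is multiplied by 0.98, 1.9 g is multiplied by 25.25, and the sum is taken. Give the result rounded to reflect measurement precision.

71 g

23.018 × 0.98 = 22.55764 → 23 g (2 s.f., last digit at the 10^0 place).
1.9 × 25.25 = 47.975 → 48 g (2 s.f., last digit at the 10^0 place).
Sum: 70.53264 g; keep the coarser place, 10^0.
Result: 71 g.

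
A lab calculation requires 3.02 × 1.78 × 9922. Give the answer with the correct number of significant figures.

5.33 × 10^4

3.02 × 1.78 × 9922 = 53336.7032
Multiplication/division keeps the fewest significant figures: 3.02 → 3 s.f., 1.78 → 3 s.f., 9922 → 4 s.f.; limit is 3.
Rounded to 3 significant figures: 5.33 × 10^4.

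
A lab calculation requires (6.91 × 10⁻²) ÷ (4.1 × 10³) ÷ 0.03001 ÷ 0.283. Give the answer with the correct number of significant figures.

0.0020

(6.91 × 10⁻²) ÷ (4.1 × 10³) ÷ 0.03001 ÷ 0.283 = 0.00198445730535…
Multiplication/division keeps the fewest significant figures: 6.91 × 10⁻² → 3 s.f., 4.1 × 10³ → 2 s.f., 0.03001 → 4 s.f., 0.283 → 3 s.f.; limit is 2.
Rounded to 2 significant figures: 0.0020.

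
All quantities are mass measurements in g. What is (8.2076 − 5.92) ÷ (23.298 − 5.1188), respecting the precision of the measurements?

0.126

8.2076 − 5.92 = 2.2876, limited to 2 d.p. → 3 s.f.; 23.298 − 5.1188 = 18.1792, limited to 3 d.p. → 5 s.f.
Carrying full precision, 2.2876 ÷ 18.1792 = 0.125836120401…; keep min(3, 5) = 3 s.f.
Rounded to 3 significant figures: 0.126.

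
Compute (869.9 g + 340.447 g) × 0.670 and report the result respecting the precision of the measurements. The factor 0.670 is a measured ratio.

811 g

869.9 g + 340.447 g = 1210.347 g; the sum is limited to 1 decimal place (5 s.f.).
Carrying full precision, 1210.347 × 0.670 = 810.93249 g; 0.670 has 3 s.f., so the result keeps min(5, 3) = 3 s.f.
Rounded to 3 significant figures: 811 g.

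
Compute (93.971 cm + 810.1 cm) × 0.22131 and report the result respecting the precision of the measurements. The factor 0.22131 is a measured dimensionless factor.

200.1 cm

93.971 cm + 810.1 cm = 904.071 cm; the sum is limited to 1 decimal place (4 s.f.).
Carrying full precision, 904.071 × 0.22131 = 200.07995301 cm; 0.22131 has 5 s.f., so the result keeps min(4, 5) = 4 s.f.
Rounded to 4 significant figures: 200.1 cm.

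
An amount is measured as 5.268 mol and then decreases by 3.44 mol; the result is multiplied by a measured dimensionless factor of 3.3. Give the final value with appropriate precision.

6.0 mol

5.268 mol − 3.44 mol = 1.828 mol; the difference is limited to 2 decimal places (3 s.f.).
Carrying full precision, 1.828 × 3.3 = 6.0324 mol; 3.3 has 2 s.f., so the result keeps min(3, 2) = 2 s.f.
Rounded to 2 significant figures: 6.0 mol.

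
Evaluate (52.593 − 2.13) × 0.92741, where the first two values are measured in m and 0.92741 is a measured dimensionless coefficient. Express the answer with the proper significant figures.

46.80 m

52.593 m − 2.13 m = 50.463 m; the difference is limited to 2 decimal places (4 s.f.).
Carrying full precision, 50.463 × 0.92741 = 46.79989083 m; 0.92741 has 5 s.f., so the result keeps min(4, 5) = 4 s.f.
Rounded to 4 significant figures: 46.80 m.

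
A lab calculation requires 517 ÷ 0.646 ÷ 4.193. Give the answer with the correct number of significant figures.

517 ÷ 0.646 ÷ 4.193 = 190.868017535…
Multiplication/division keeps the fewest significant figures: 517 → 3 s.f., 0.646 → 3 s.f., 4.193 → 4 s.f.; limit is 3.
Rounded to 3 significant figures: 191.

191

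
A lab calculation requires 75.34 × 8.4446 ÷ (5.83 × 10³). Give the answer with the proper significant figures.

0.109

75.34 × 8.4446 ÷ (5.83 × 10³) = 0.109127986964…
Multiplication/division keeps the fewest significant figures: 75.34 → 4 s.f., 8.4446 → 5 s.f., 5.83 × 10³ → 3 s.f.; limit is 3.
Rounded to 3 significant figures: 0.109.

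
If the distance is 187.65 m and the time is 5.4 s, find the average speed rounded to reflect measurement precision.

average speed = 187.65 m ÷ 5.4 s = 34.75 m/s.
187.65 has 5 significant figures; 5.4 has 2.
Division/multiplication keeps the fewest: 2 significant figures.
Rounded: 35 m/s.

35 m/s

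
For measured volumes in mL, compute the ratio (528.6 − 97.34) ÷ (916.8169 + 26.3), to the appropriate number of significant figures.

528.6 − 97.34 = 431.26, limited to 1 d.p. → 4 s.f.; 916.8169 + 26.3 = 943.1169, limited to 1 d.p. → 4 s.f.
Carrying full precision, 431.26 ÷ 943.1169 = 0.457270991539…; keep min(4, 4) = 4 s.f.
Rounded to 4 significant figures: 0.4573.

0.4573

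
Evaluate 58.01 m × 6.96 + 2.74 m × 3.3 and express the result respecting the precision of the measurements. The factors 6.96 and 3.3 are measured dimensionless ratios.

58.01 × 6.96 = 403.7496 → 404 m (3 s.f., last digit at the 10^0 place).
2.74 × 3.3 = 9.042 → 9.0 m (2 s.f., last digit at the 10^-1 place).
Sum: 412.7916 m; keep the coarser place, 10^0.
Result: 413 m.

413 m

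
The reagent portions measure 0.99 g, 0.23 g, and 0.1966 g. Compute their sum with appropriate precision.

1.42 g

0.99 g + 0.23 g + 0.1966 g = 1.4166 g.
Addition/subtraction keeps the fewest decimal places: 0.99 → 2 decimal places, 0.23 → 2 decimal places, 0.1966 → 4 decimal places; limit is 2.
Rounded to 2 decimal places: 1.42 g.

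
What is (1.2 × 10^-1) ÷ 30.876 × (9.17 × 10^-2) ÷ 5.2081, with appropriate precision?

(1.2 × 10^-1) ÷ 30.876 × (9.17 × 10^-2) ÷ 5.2081 = 0.0000684305822078…
Multiplication/division keeps the fewest significant figures: 1.2 × 10^-1 → 2 s.f., 30.876 → 5 s.f., 9.17 × 10^-2 → 3 s.f., 5.2081 → 5 s.f.; limit is 2.
Rounded to 2 significant figures: 6.8 × 10^-5.

6.8 × 10^-5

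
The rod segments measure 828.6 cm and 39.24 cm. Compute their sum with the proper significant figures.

867.8 cm

828.6 cm + 39.24 cm = 867.84 cm.
Addition/subtraction keeps the fewest decimal places: 828.6 → 1 decimal place, 39.24 → 2 decimal places; limit is 1.
Rounded to 1 decimal place: 867.8 cm.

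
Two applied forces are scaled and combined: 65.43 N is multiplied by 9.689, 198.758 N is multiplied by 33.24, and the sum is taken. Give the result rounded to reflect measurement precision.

65.43 × 9.689 = 633.95127 → 634.0 N (4 s.f., last digit at the 10^-1 place).
198.758 × 33.24 = 6606.71592 → 6607 N (4 s.f., last digit at the 10^0 place).
Sum: 7240.66719 N; keep the coarser place, 10^0.
Result: 7241 N.

7241 N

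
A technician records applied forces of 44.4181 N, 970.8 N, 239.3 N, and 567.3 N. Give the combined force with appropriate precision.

44.4181 N + 970.8 N + 239.3 N + 567.3 N = 1821.8181 N.
Addition/subtraction keeps the fewest decimal places: 44.4181 → 4 decimal places, 970.8 → 1 decimal place, 239.3 → 1 decimal place, 567.3 → 1 decimal place; limit is 1.
Rounded to 1 decimal place: 1821.8 N.

1821.8 N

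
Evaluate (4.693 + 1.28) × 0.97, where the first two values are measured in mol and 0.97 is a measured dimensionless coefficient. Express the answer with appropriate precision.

5.8 mol

4.693 mol + 1.28 mol = 5.973 mol; the sum is limited to 2 decimal places (3 s.f.).
Carrying full precision, 5.973 × 0.97 = 5.79381 mol; 0.97 has 2 s.f., so the result keeps min(3, 2) = 2 s.f.
Rounded to 2 significant figures: 5.8 mol.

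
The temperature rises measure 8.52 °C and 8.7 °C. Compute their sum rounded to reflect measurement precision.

17.2 °C

8.52 °C + 8.7 °C = 17.22 °C.
Addition/subtraction keeps the fewest decimal places: 8.52 → 2 decimal places, 8.7 → 1 decimal place; limit is 1.
Rounded to 1 decimal place: 17.2 °C.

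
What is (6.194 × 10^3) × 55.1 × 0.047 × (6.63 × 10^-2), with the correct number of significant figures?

1.1 × 10^3

(6.194 × 10^3) × 55.1 × 0.047 × (6.63 × 10^-2) = 1063.49189934
Multiplication/division keeps the fewest significant figures: 6.194 × 10^3 → 4 s.f., 55.1 → 3 s.f., 0.047 → 2 s.f., 6.63 × 10^-2 → 3 s.f.; limit is 2.
Rounded to 2 significant figures: 1.1 × 10^3.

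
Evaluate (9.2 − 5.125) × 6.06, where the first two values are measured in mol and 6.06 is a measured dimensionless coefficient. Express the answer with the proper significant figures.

9.2 mol − 5.125 mol = 4.075 mol; the difference is limited to 1 decimal place (2 s.f.).
Carrying full precision, 4.075 × 6.06 = 24.6945 mol; 6.06 has 3 s.f., so the result keeps min(2, 3) = 2 s.f.
Rounded to 2 significant figures: 25 mol.

25 mol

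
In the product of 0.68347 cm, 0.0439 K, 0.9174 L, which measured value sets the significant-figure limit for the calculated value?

0.0439 K

0.68347 cm → 5 s.f.; 0.0439 K → 3 s.f.; 0.9174 L → 4 s.f.
The fewest is 3 significant figures, from 0.0439 K.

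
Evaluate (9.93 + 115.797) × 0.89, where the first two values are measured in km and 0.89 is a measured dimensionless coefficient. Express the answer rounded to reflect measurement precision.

1.1 × 10² km

9.93 km + 115.797 km = 125.727 km; the sum is limited to 2 decimal places (5 s.f.).
Carrying full precision, 125.727 × 0.89 = 111.89703 km; 0.89 has 2 s.f., so the result keeps min(5, 2) = 2 s.f.
Rounded to 2 significant figures: 1.1 × 10² km.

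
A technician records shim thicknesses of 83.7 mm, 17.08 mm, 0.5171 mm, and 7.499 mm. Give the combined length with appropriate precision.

108.8 mm

83.7 mm + 17.08 mm + 0.5171 mm + 7.499 mm = 108.7961 mm.
Addition/subtraction keeps the fewest decimal places: 83.7 → 1 decimal place, 17.08 → 2 decimal places, 0.5171 → 4 decimal places, 7.499 → 3 decimal places; limit is 1.
Rounded to 1 decimal place: 108.8 mm.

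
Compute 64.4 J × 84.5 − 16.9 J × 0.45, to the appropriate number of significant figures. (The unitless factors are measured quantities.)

64.4 × 84.5 = 5441.8 → 5.44 × 10³ J (3 s.f., last digit at the 10^1 place).
16.9 × 0.45 = 7.605 → 7.6 J (2 s.f., last digit at the 10^-1 place).
Difference: 5434.195 J; keep the coarser place, 10^1.
Result: 5.43 × 10³ J.

5.43 × 10³ J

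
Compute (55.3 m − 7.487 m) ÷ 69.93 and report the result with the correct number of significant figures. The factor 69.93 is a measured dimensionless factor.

0.684 m

55.3 m − 7.487 m = 47.813 m; the difference is limited to 1 decimal place (3 s.f.).
Carrying full precision, 47.813 ÷ 69.93 = 0.683726583727… m; 69.93 has 4 s.f., so the result keeps min(3, 4) = 3 s.f.
Rounded to 3 significant figures: 0.684 m.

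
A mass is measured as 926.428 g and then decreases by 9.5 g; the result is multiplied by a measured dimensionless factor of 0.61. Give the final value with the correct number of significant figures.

926.428 g − 9.5 g = 916.928 g; the difference is limited to 1 decimal place (4 s.f.).
Carrying full precision, 916.928 × 0.61 = 559.32608 g; 0.61 has 2 s.f., so the result keeps min(4, 2) = 2 s.f.
Rounded to 2 significant figures: 5.6 × 10^2 g.

5.6 × 10^2 g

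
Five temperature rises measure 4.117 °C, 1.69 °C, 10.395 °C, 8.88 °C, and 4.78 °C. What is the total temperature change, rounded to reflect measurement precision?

4.117 °C + 1.69 °C + 10.395 °C + 8.88 °C + 4.78 °C = 29.862 °C.
Addition/subtraction keeps the fewest decimal places: 4.117 → 3 decimal places, 1.69 → 2 decimal places, 10.395 → 3 decimal places, 8.88 → 2 decimal places, 4.78 → 2 decimal places; limit is 2.
Rounded to 2 decimal places: 29.86 °C.

29.86 °C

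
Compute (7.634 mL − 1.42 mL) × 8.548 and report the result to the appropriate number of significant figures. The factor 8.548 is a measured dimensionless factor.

7.634 mL − 1.42 mL = 6.214 mL; the difference is limited to 2 decimal places (3 s.f.).
Carrying full precision, 6.214 × 8.548 = 53.117272 mL; 8.548 has 4 s.f., so the result keeps min(3, 4) = 3 s.f.
Rounded to 3 significant figures: 53.1 mL.

53.1 mL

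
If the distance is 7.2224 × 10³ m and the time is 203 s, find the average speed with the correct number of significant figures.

average speed = 7.2224 × 10³ m ÷ 203 s = 35.5783251232… m/s.
7.2224 × 10³ has 5 significant figures; 203 has 3.
Division/multiplication keeps the fewest: 3 significant figures.
Rounded: 35.6 m/s.

35.6 m/s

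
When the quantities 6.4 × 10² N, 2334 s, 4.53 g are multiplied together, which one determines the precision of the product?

6.4 × 10² N

6.4 × 10² N → 2 s.f.; 2334 s → 4 s.f.; 4.53 g → 3 s.f.
The fewest is 2 significant figures, from 6.4 × 10² N.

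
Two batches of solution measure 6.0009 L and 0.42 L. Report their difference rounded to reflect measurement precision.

6.0009 L − 0.42 L = 5.5809 L.
Addition/subtraction keeps the fewest decimal places: 6.0009 → 4 decimal places, 0.42 → 2 decimal places; limit is 2.
Rounded to 2 decimal places: 5.58 L.

5.58 L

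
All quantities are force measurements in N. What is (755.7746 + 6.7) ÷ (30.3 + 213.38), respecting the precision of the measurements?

3.129

755.7746 + 6.7 = 762.4746, limited to 1 d.p. → 4 s.f.; 30.3 + 213.38 = 243.68, limited to 1 d.p. → 4 s.f.
Carrying full precision, 762.4746 ÷ 243.68 = 3.12899950755…; keep min(4, 4) = 4 s.f.
Rounded to 4 significant figures: 3.129.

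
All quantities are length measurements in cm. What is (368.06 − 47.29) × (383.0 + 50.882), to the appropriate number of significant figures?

368.06 − 47.29 = 320.77, limited to 2 d.p. → 5 s.f.; 383.0 + 50.882 = 433.882, limited to 1 d.p. → 4 s.f.
Carrying full precision, 320.77 × 433.882 = 139176.32914; keep min(5, 4) = 4 s.f.
Rounded to 4 significant figures: 1.392 × 10^5 cm².

1.392 × 10^5 cm²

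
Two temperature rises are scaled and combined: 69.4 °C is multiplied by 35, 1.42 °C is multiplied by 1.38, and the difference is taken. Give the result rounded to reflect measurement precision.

69.4 × 35 = 2429 → 2.4 × 10³ °C (2 s.f., last digit at the 10^2 place).
1.42 × 1.38 = 1.9596 → 1.96 °C (3 s.f., last digit at the 10^-2 place).
Difference: 2427.0404 °C; keep the coarser place, 10^2.
Result: 2.4 × 10³ °C.

2.4 × 10³ °C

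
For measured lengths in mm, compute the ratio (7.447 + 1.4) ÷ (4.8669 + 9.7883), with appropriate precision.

0.60

7.447 + 1.4 = 8.847, limited to 1 d.p. → 2 s.f.; 4.8669 + 9.7883 = 14.6552, limited to 4 d.p. → 6 s.f.
Carrying full precision, 8.847 ÷ 14.6552 = 0.603676510727…; keep min(2, 6) = 2 s.f.
Rounded to 2 significant figures: 0.60.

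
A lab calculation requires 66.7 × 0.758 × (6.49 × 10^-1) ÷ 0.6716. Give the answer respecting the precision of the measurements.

66.7 × 0.758 × (6.49 × 10^-1) ÷ 0.6716 = 48.8572534247…
Multiplication/division keeps the fewest significant figures: 66.7 → 3 s.f., 0.758 → 3 s.f., 6.49 × 10^-1 → 3 s.f., 0.6716 → 4 s.f.; limit is 3.
Rounded to 3 significant figures: 48.9.

48.9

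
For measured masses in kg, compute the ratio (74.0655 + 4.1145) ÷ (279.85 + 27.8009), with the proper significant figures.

0.25412

74.0655 + 4.1145 = 78.1800, limited to 4 d.p. → 6 s.f.; 279.85 + 27.8009 = 307.6509, limited to 2 d.p. → 5 s.f.
Carrying full precision, 78.1800 ÷ 307.6509 = 0.254119198091…; keep min(6, 5) = 5 s.f.
Rounded to 5 significant figures: 0.25412.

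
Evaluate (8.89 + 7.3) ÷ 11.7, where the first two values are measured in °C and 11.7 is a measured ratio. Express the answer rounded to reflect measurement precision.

1.38 °C

8.89 °C + 7.3 °C = 16.19 °C; the sum is limited to 1 decimal place (3 s.f.).
Carrying full precision, 16.19 ÷ 11.7 = 1.38376068376… °C; 11.7 has 3 s.f., so the result keeps min(3, 3) = 3 s.f.
Rounded to 3 significant figures: 1.38 °C.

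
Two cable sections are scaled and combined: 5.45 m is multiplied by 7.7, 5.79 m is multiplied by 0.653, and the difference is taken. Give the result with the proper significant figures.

5.45 × 7.7 = 41.965 → 42 m (2 s.f., last digit at the 10^0 place).
5.79 × 0.653 = 3.78087 → 3.78 m (3 s.f., last digit at the 10^-2 place).
Difference: 38.18413 m; keep the coarser place, 10^0.
Result: 38 m.

38 m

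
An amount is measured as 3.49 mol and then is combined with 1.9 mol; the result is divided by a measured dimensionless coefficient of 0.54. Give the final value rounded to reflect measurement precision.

3.49 mol + 1.9 mol = 5.39 mol; the sum is limited to 1 decimal place (2 s.f.).
Carrying full precision, 5.39 ÷ 0.54 = 9.98148148148… mol; 0.54 has 2 s.f., so the result keeps min(2, 2) = 2 s.f.
Rounded to 2 significant figures: 10. mol.

10. mol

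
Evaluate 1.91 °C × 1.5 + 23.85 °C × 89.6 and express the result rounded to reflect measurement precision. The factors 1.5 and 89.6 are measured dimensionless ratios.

1.91 × 1.5 = 2.865 → 2.9 °C (2 s.f., last digit at the 10^-1 place).
23.85 × 89.6 = 2136.96 → 2.14 × 10^3 °C (3 s.f., last digit at the 10^1 place).
Sum: 2139.825 °C; keep the coarser place, 10^1.
Result: 2.14 × 10^3 °C.

2.14 × 10^3 °C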